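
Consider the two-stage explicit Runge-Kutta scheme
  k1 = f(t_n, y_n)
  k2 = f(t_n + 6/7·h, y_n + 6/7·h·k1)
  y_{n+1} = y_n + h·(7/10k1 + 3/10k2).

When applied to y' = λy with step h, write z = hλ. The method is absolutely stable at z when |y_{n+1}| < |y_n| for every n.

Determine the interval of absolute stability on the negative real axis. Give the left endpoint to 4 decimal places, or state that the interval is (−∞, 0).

Test eqn y'=λy, z=hλ:
  k1=λy_n ⇒ h·k1=z·y_n;  k2=λ(1+6/7z)y_n ⇒ h·k2=z(1+6/7z)y_n
  y_{n+1}/y_n = 1 + 7/10z + 3/10z(1+6/7z) = 1 + z + 9/35z²
  Hence R(z) = 1 + z + 9/35z².

Boundary: |R(x)|=1, x<0.
x=-1: |R|=0.2571
R=1: x+9/35x²=0 ⇒ x=−35/9=-3.8889; min R=1−1/(4·9/35)=0.0278>−1
Confirm numerically:
  x=-3.806: |R|=0.91888 <1
  x=-2.741: |R|=0.19094 <1
  x=-1.787: |R|=0.03415 <1
  x=-4.474: |R|=1.67315 >1
  x=-4.134: |R|=1.26056 >1
  x=-3.961: |R|=1.07345 >1
So |R|<1 on (-3.8889, 0).

z∈(-3.8889,0).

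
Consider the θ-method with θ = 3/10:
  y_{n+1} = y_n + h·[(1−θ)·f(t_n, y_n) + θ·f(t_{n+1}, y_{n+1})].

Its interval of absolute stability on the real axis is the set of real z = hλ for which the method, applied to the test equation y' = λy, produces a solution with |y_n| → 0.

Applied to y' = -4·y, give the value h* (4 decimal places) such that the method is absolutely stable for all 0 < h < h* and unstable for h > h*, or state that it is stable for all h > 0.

(-5.0000,0); λ=-4 ⇒ h* = (5)/4 = 1.2500.

Set f=λy, z=hλ:
  y_{n+1} = y_n + z·[7/10·y_n + 3/10·y_{n+1}] ⇒ (1 − 3/10z)y_{n+1} = (1 + 7/10z)y_n
  so R(z) = (1 + 7/10z)/(1 − 3/10z).

Solve |R(x)|<1 on ℝ⁻.
x=-1.66: |R|=0.1081
R=−1: 1+7/10x = −1+3/10x ⇒ -2/5x=2 ⇒ x=2/(-2/5)=-5.0000
Confirm numerically:
  x=-3.655: |R|=0.74338 <1
  x=-3.494: |R|=0.70589 <1
  x=-2.752: |R|=0.50745 <1
  x=-2.618: |R|=0.46634 <1
  x=-5.321: |R|=1.04945 >1
  x=-5.174: |R|=1.02727 >1
  x=-5.145: |R|=1.02280 >1
Interval (-5.0000, 0).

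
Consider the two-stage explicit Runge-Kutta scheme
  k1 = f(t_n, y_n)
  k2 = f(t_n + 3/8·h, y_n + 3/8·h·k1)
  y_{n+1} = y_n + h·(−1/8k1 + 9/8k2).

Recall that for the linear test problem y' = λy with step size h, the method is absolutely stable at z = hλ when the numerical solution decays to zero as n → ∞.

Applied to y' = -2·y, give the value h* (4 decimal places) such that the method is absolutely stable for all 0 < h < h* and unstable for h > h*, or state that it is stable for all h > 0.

(-2.3704,0); λ=-2 ⇒ h* = (64/27)/2 = 1.1852.

Set f=λy, z=hλ:
  k1=λy_n ⇒ h·k1=z·y_n;  k2=λ(1+3/8z)y_n ⇒ h·k2=z(1+3/8z)y_n
  y_{n+1}/y_n = 1 − 1/8z + 9/8z(1+3/8z) = 1 + z + 27/64z²
  Hence R(z) = 1 + z + 27/64z².

Need |R(x)|<1, x<0.
x=-0.86: |R|=0.4520
R=1: x+27/64x²=0 ⇒ x=−64/27=-2.3704; min R=1−1/(4·27/64)=0.4074>−1
Confirm numerically:
  x=-2.327: |R|=0.95742 <1
  x=-1.884: |R|=0.61343 <1
  x=-1.850: |R|=0.59387 <1
  x=-1.149: |R|=0.40796 <1
  x=-2.780: |R|=1.48042 >1
  x=-2.398: |R|=1.02795 >1
Stable set (-2.3704, 0).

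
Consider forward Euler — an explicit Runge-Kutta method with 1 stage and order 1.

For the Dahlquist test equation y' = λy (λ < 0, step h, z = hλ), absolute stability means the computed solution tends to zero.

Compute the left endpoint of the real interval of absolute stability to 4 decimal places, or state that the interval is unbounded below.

On y'=λy, z=hλ:
  order 1, 1-stage ⇒ R(z)=1+z
  (e.g. R(-1.38)=-0.38000, |R|=0.38000)

Find x<0 with |R(x)|<1.
x=-1.38: |R|=0.3800
|R(-1.16)|=0.1600 |R(-0.73)|=0.2700 |R(-0.62)|=0.3800
Bisect:
  x_lo=-2.3853 |R|=1.3853  x_hi=-0.1521 |R|=0.8479
  mid=-1.26871 |R|=0.26871 →hi
  mid=-1.82700 |R|=0.82700 →hi
  mid=-2.10615 |R|=1.10615 →lo
  mid=-1.96658 |R|=0.96658 →hi
  mid=-2.03636 |R|=1.03636 →lo
  mid=-2.00147 |R|=1.00147 →lo
  mid=-1.98402 |R|=0.98402 →hi
  mid=-1.99275 |R|=0.99275 →hi
  mid=-1.99711 |R|=0.99711 →hi
  ...
  [-2.00011,-1.99997] ⇒ x*=-2.0000
Interval (-2.0000, 0).

z* = -2.0000.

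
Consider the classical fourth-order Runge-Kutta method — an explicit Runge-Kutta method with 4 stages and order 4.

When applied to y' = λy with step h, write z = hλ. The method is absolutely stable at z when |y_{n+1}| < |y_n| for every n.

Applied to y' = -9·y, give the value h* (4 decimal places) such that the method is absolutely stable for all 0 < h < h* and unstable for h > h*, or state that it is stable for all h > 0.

(-2.7853,0); λ=-9 ⇒ h* = 0.3095.

With y'=λy (z=hλ):
  order 4, 4-stage ⇒ R(z)=1+z+z^2/2+z^3/6+z^4/24
  (e.g. R(-1.65)=0.27140, |R|=0.27140)

Need |R(x)|<1, x<0.
x=-1.65: |R|=0.2714
|R(-3.01)|=1.3951 |R(-2.09)|=0.3675 |R(-0.58)|=0.5604
Bisect:
  x_lo=-3.2565 |R|=1.9760  x_hi=-0.1039 |R|=0.9014
  mid=-1.68018 |R|=0.27285 →hi
  mid=-2.46834 |R|=0.61824 →hi
  mid=-2.86242 |R|=1.12265 →lo
  mid=-2.66538 |R|=0.83376 →hi
  mid=-2.76390 |R|=0.96822 →hi
  mid=-2.81316 |R|=1.04283 →lo
  mid=-2.78853 |R|=1.00489 →lo
  mid=-2.77621 |R|=0.98640 →hi
  mid=-2.78237 |R|=0.99560 →hi
  mid=-2.78545 |R|=1.00024 →lo
  ...
  [-2.78545,-2.78526] ⇒ x*=-2.7853
So |R|<1 on (-2.7853, 0).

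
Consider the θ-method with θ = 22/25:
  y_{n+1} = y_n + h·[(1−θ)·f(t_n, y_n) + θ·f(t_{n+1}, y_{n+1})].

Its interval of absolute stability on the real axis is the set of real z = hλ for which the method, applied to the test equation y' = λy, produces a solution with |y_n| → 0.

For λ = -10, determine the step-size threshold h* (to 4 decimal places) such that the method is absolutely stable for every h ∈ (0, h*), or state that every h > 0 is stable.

Set f=λy, z=hλ:
  y_{n+1} = y_n + z·[3/25·y_n + 22/25·y_{n+1}] ⇒ (1 − 22/25z)y_{n+1} = (1 + 3/25z)y_n
  Hence R(z) = (1 + 3/25z)/(1 − 22/25z).

Solve |R(x)|<1 on ℝ⁻.
x=-1.2: |R|=0.4163
x=-2: |R|=0.2754
x=-10: |R|=0.0204
x=-100: |R|=0.1236
θ=22/25≥1/2 ⇒ |1+3/25x|<|1−22/25x| ∀x<0 ⇒ interval (−∞,0).

interval (−∞, 0). Any h>0 works for λ=-10.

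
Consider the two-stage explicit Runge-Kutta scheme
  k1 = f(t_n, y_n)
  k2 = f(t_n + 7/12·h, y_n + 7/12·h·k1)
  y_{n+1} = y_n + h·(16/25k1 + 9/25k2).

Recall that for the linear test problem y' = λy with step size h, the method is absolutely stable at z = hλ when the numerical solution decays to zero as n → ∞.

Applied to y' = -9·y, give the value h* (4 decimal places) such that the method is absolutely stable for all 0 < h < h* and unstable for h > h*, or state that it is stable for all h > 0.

(-4.7619,0); λ=-9 ⇒ h* = (100/21)/9 = 0.5291.

Set f=λy, z=hλ:
  k1=λy_n ⇒ h·k1=z·y_n;  k2=λ(1+7/12z)y_n ⇒ h·k2=z(1+7/12z)y_n
  y_{n+1}/y_n = 1 + 16/25z + 9/25z(1+7/12z) = 1 + z + 21/100z²
  ⇒ R(z) = 1 + z + 21/100z².

Find x<0 with |R(x)|<1.
x=-0.37: |R|=0.6587
R=1: x+21/100x²=0 ⇒ x=−100/21=-4.7619; min R=1−1/(4·21/100)=-0.1905>−1
Confirm numerically:
  x=-4.562: |R|=0.80849 <1
  x=-4.270: |R|=0.55891 <1
  x=-4.105: |R|=0.43372 <1
  x=-2.147: |R|=0.17898 <1
  x=-5.235: |R|=1.52010 >1
  x=-5.231: |R|=1.51531 >1
So |R|<1 on (-4.7619, 0).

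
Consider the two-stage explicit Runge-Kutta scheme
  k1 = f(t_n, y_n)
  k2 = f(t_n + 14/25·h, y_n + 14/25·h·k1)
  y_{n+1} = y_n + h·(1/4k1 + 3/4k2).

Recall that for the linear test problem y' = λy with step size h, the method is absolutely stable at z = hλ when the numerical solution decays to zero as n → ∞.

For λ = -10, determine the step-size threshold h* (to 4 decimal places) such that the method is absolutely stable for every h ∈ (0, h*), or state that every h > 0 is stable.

On y'=λy, z=hλ:
  k1=λy_n ⇒ h·k1=z·y_n;  k2=λ(1+14/25z)y_n ⇒ h·k2=z(1+14/25z)y_n
  y_{n+1}/y_n = 1 + 1/4z + 3/4z(1+14/25z) = 1 + z + 21/50z²
  ⇒ R(z) = 1 + z + 21/50z².

Find x<0 with |R(x)|<1.
x=-1.31: |R|=0.4108
R=1: x+21/50x²=0 ⇒ x=−50/21=-2.3810; min R=1−1/(4·21/50)=0.4048>−1
Confirm numerically:
  x=-2.315: |R|=0.93587 <1
  x=-1.969: |R|=0.65932 <1
  x=-1.645: |R|=0.49153 <1
  x=-1.443: |R|=0.43154 <1
  x=-2.872: |R|=1.59232 >1
  x=-2.674: |R|=1.32912 >1
  x=-2.557: |R|=1.18906 >1
Stable set (-2.3810, 0).

(-2.3810,0); λ=-10 ⇒ h* = (50/21)/10 = 0.2381.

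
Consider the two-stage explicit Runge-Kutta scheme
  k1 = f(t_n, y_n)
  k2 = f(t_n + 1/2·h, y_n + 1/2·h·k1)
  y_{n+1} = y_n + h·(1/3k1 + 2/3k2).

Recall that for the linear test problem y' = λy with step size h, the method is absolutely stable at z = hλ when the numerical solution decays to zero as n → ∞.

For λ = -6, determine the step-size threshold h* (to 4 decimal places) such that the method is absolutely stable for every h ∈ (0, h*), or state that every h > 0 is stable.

(-3.0000,0); λ=-6 ⇒ h* = (3)/6 = 0.5000.

On y'=λy, z=hλ:
  k1=λy_n ⇒ h·k1=z·y_n;  k2=λ(1+1/2z)y_n ⇒ h·k2=z(1+1/2z)y_n
  y_{n+1}/y_n = 1 + 1/3z + 2/3z(1+1/2z) = 1 + z + 1/3z²
  R(z) = 1 + z + 1/3z².

Solve |R(x)|<1 on ℝ⁻.
x=-0.61: |R|=0.5140
R=1: x+1/3x²=0 ⇒ x=−3=-3.0000; min R=1−1/(4·1/3)=0.2500>−1
Confirm numerically:
  x=-2.901: |R|=0.90427 <1
  x=-2.326: |R|=0.47743 <1
  x=-1.423: |R|=0.25198 <1
  x=-3.103: |R|=1.10654 >1
  x=-3.101: |R|=1.10440 >1
Stable set (-3.0000, 0).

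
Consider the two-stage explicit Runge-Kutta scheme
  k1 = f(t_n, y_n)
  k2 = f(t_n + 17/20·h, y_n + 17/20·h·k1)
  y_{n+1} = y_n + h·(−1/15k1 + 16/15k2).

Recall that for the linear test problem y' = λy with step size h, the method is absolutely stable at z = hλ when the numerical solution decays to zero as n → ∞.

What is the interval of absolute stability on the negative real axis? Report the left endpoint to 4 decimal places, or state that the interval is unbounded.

z∈(-1.1029,0).

Test eqn y'=λy, z=hλ:
  k1=λy_n ⇒ h·k1=z·y_n;  k2=λ(1+17/20z)y_n ⇒ h·k2=z(1+17/20z)y_n
  y_{n+1}/y_n = 1 − 1/15z + 16/15z(1+17/20z) = 1 + z + 68/75z²
  so R(z) = 1 + z + 68/75z².

Need |R(x)|<1, x<0.
x=-1.15: |R|=1.0491
R=1: x+68/75x²=0 ⇒ x=−75/68=-1.1029; min R=1−1/(4·68/75)=0.7243>−1
Confirm numerically:
  x=-0.933: |R|=0.85624 <1
  x=-0.862: |R|=0.81169 <1
  x=-0.517: |R|=0.72534 <1
  x=-1.479: |R|=1.50428 >1
  x=-1.422: |R|=1.41136 >1
  x=-1.293: |R|=1.22281 >1
Interval (-1.1029, 0).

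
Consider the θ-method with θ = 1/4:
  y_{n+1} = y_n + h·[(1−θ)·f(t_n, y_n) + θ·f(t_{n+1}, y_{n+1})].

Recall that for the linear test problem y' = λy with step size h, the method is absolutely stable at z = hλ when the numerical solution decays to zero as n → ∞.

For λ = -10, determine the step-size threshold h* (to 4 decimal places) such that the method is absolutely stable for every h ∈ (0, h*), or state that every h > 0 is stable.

(-4.0000,0); λ=-10 ⇒ h* = (4)/10 = 0.4000.

On y'=λy, z=hλ:
  y_{n+1} = y_n + z·[3/4·y_n + 1/4·y_{n+1}] ⇒ (1 − 1/4z)y_{n+1} = (1 + 3/4z)y_n
  Hence R(z) = (1 + 3/4z)/(1 − 1/4z).

Boundary: |R(x)|=1, x<0.
x=-1.66: |R|=0.1731
R=−1: 1+3/4x = −1+1/4x ⇒ -1/2x=2 ⇒ x=2/(-1/2)=-4.0000
Confirm numerically:
  x=-2.412: |R|=0.50468 <1
  x=-2.110: |R|=0.38134 <1
  x=-1.998: |R|=0.33244 <1
  x=-4.384: |R|=1.09160 >1
  x=-4.148: |R|=1.03633 >1
So |R|<1 on (-4.0000, 0).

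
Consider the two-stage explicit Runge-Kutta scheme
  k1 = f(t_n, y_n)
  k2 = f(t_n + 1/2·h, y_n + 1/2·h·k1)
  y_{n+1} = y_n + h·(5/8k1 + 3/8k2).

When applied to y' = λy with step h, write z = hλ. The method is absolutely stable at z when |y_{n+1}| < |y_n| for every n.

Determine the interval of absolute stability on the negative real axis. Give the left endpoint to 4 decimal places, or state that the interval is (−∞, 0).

z∈(-5.3333,0).

With y'=λy (z=hλ):
  k1=λy_n ⇒ h·k1=z·y_n;  k2=λ(1+1/2z)y_n ⇒ h·k2=z(1+1/2z)y_n
  y_{n+1}/y_n = 1 + 5/8z + 3/8z(1+1/2z) = 1 + z + 3/16z²
  so R(z) = 1 + z + 3/16z².

Solve |R(x)|<1 on ℝ⁻.
x=-1.58: |R|=0.1119
R=1: x+3/16x²=0 ⇒ x=−16/3=-5.3333; min R=1−1/(4·3/16)=-0.3333>−1
Confirm numerically:
  x=-5.131: |R|=0.80534 <1
  x=-4.363: |R|=0.20621 <1
  x=-4.342: |R|=0.19293 <1
  x=-5.517: |R|=1.18999 >1
  x=-5.385: |R|=1.05217 >1
Stable set (-5.3333, 0).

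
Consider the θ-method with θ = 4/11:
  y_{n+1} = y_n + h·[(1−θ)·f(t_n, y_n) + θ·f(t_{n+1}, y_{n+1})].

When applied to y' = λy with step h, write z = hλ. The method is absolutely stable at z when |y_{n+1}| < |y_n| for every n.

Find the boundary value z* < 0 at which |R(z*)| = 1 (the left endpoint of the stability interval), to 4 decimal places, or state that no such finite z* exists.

z* = -7.3333.

On y'=λy, z=hλ:
  y_{n+1} = y_n + z·[7/11·y_n + 4/11·y_{n+1}] ⇒ (1 − 4/11z)y_{n+1} = (1 + 7/11z)y_n
  R(z) = (1 + 7/11z)/(1 − 4/11z).

Find x<0 with |R(x)|<1.
x=-0.8: |R|=0.3803
R=−1: 1+7/11x = −1+4/11x ⇒ -3/11x=2 ⇒ x=2/(-3/11)=-7.3333
Confirm numerically:
  x=-6.944: |R|=0.96988 <1
  x=-6.342: |R|=0.91822 <1
  x=-5.016: |R|=0.77620 <1
  x=-4.410: |R|=0.69378 <1
  x=-7.662: |R|=1.02367 >1
  x=-7.461: |R|=1.00938 >1
  x=-7.453: |R|=1.00880 >1
Interval (-7.3333, 0).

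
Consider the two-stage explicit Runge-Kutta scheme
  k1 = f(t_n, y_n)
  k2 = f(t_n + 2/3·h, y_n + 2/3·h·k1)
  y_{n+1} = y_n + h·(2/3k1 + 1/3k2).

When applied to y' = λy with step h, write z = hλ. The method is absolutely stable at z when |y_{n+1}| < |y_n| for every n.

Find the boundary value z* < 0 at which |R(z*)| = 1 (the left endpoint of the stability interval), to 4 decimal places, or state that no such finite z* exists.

With y'=λy (z=hλ):
  k1=λy_n ⇒ h·k1=z·y_n;  k2=λ(1+2/3z)y_n ⇒ h·k2=z(1+2/3z)y_n
  y_{n+1}/y_n = 1 + 2/3z + 1/3z(1+2/3z) = 1 + z + 2/9z²
  so R(z) = 1 + z + 2/9z².

Need |R(x)|<1, x<0.
x=-1.51: |R|=0.0033
R=1: x+2/9x²=0 ⇒ x=−9/2=-4.5000; min R=1−1/(4·2/9)=-0.1250>−1
Confirm numerically:
  x=-4.145: |R|=0.67301 <1
  x=-4.092: |R|=0.62899 <1
  x=-3.721: |R|=0.35585 <1
  x=-3.157: |R|=0.05781 <1
  x=-4.835: |R|=1.35994 >1
  x=-4.708: |R|=1.21761 >1
Interval (-4.5000, 0).

left endpoint -4.5000.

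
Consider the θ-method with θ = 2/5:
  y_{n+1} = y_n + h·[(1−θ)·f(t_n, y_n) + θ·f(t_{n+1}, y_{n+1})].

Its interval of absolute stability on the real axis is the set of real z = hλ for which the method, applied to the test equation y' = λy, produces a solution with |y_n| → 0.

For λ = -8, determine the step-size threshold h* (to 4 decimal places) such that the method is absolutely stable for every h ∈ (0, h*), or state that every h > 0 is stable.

Test eqn y'=λy, z=hλ:
  y_{n+1} = y_n + z·[3/5·y_n + 2/5·y_{n+1}] ⇒ (1 − 2/5z)y_{n+1} = (1 + 3/5z)y_n
  Hence R(z) = (1 + 3/5z)/(1 − 2/5z).

Need |R(x)|<1, x<0.
x=-1.36: |R|=0.1192
R=−1: 1+3/5x = −1+2/5x ⇒ -1/5x=2 ⇒ x=2/(-1/5)=-10.0000
Confirm numerically:
  x=-8.545: |R|=0.93413 <1
  x=-7.155: |R|=0.85267 <1
  x=-7.107: |R|=0.84943 <1
  x=-10.488: |R|=1.01879 >1
  x=-10.419: |R|=1.01622 >1
  x=-10.067: |R|=1.00267 >1
Stable set (-10.0000, 0).

(-10.0000,0); λ=-8 ⇒ h* = (10)/8 = 1.2500.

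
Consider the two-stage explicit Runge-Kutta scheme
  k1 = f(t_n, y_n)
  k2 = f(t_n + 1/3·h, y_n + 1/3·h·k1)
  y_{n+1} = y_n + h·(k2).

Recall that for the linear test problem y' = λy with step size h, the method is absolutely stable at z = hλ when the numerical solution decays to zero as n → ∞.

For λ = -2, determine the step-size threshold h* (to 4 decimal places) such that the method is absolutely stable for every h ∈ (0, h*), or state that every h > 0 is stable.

(-3.0000,0); λ=-2 ⇒ h* = (3)/2 = 1.5000.

With y'=λy (z=hλ):
  k1=λy_n ⇒ h·k1=z·y_n;  k2=λ(1+1/3z)y_n ⇒ h·k2=z(1+1/3z)y_n
  y_{n+1}/y_n = 1 + z(1+1/3z) = 1 + z + 1/3z²
  ⇒ R(z) = 1 + z + 1/3z².

Need |R(x)|<1, x<0.
x=-1.68: |R|=0.2608
R=1: x+1/3x²=0 ⇒ x=−3=-3.0000; min R=1−1/(4·1/3)=0.2500>−1
Confirm numerically:
  x=-2.959: |R|=0.95956 <1
  x=-2.843: |R|=0.85122 <1
  x=-1.851: |R|=0.29107 <1
  x=-1.371: |R|=0.25555 <1
  x=-3.356: |R|=1.39825 >1
  x=-3.320: |R|=1.35413 >1
Stable set (-3.0000, 0).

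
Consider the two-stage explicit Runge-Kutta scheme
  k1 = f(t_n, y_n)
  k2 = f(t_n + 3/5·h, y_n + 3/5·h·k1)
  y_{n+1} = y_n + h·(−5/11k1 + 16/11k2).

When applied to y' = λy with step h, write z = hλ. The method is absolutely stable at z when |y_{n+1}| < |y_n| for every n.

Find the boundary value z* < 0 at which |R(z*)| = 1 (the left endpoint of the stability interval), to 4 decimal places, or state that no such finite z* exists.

With y'=λy (z=hλ):
  k1=λy_n ⇒ h·k1=z·y_n;  k2=λ(1+3/5z)y_n ⇒ h·k2=z(1+3/5z)y_n
  y_{n+1}/y_n = 1 − 5/11z + 16/11z(1+3/5z) = 1 + z + 48/55z²
  Hence R(z) = 1 + z + 48/55z².

Boundary: |R(x)|=1, x<0.
x=-0.37: |R|=0.7495
R=1: x+48/55x²=0 ⇒ x=−55/48=-1.1458; min R=1−1/(4·48/55)=0.7135>−1
Confirm numerically:
  x=-0.866: |R|=0.78851 <1
  x=-0.648: |R|=0.71846 <1
  x=-0.613: |R|=0.71494 <1
  x=-1.567: |R|=1.57597 >1
  x=-1.344: |R|=1.23244 >1
  x=-1.298: |R|=1.17237 >1
Interval (-1.1458, 0).

z* = -1.1458.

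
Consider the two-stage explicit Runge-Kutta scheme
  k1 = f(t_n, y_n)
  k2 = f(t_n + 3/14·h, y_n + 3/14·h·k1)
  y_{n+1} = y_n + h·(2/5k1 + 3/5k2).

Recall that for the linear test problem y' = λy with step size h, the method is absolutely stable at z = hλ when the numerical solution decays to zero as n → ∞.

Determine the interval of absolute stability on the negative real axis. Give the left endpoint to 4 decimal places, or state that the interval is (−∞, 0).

(-7.7778, 0).

On y'=λy, z=hλ:
  k1=λy_n ⇒ h·k1=z·y_n;  k2=λ(1+3/14z)y_n ⇒ h·k2=z(1+3/14z)y_n
  y_{n+1}/y_n = 1 + 2/5z + 3/5z(1+3/14z) = 1 + z + 9/70z²
  Hence R(z) = 1 + z + 9/70z².

Need |R(x)|<1, x<0.
x=-1.27: |R|=0.0626
R=1: x+9/70x²=0 ⇒ x=−70/9=-7.7778; min R=1−1/(4·9/70)=-0.9444>−1
Confirm numerically:
  x=-7.753: |R|=0.97530 <1
  x=-6.977: |R|=0.28167 <1
  x=-5.302: |R|=0.68770 <1
  x=-4.060: |R|=0.94068 <1
  x=-8.308: |R|=1.56637 >1
  x=-8.192: |R|=1.43628 >1
  x=-8.082: |R|=1.31612 >1
Stable set (-7.7778, 0).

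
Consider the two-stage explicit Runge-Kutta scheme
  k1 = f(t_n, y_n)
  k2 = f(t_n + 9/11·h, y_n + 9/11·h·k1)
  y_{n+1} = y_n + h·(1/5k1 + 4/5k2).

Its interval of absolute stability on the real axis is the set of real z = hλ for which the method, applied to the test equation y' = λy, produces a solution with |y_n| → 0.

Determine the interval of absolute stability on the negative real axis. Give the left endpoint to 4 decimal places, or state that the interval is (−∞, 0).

(-1.5278, 0).

Test eqn y'=λy, z=hλ:
  k1=λy_n ⇒ h·k1=z·y_n;  k2=λ(1+9/11z)y_n ⇒ h·k2=z(1+9/11z)y_n
  y_{n+1}/y_n = 1 + 1/5z + 4/5z(1+9/11z) = 1 + z + 36/55z²
  R(z) = 1 + z + 36/55z².

Solve |R(x)|<1 on ℝ⁻.
x=-0.6: |R|=0.6356
R=1: x+36/55x²=0 ⇒ x=−55/36=-1.5278; min R=1−1/(4·36/55)=0.6181>−1
Confirm numerically:
  x=-1.432: |R|=0.91023 <1
  x=-1.139: |R|=0.71016 <1
  x=-0.734: |R|=0.61864 <1
  x=-2.025: |R|=1.65905 >1
  x=-1.958: |R|=1.55137 >1
  x=-1.932: |R|=1.51117 >1
Stable set (-1.5278, 0).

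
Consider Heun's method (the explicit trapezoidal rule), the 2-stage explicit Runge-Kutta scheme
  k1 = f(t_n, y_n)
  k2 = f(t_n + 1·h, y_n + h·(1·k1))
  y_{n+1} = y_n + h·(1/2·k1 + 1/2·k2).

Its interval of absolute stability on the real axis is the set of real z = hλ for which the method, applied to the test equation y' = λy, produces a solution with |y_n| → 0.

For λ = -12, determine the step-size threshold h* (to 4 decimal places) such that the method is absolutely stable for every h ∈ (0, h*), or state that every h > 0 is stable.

With y'=λy (z=hλ):
  order 2, 2-stage ⇒ R(z)=1+z+z^2/2
  (e.g. R(-0.61)=0.57605, |R|=0.57605)

Solve |R(x)|<1 on ℝ⁻.
x=-0.61: |R|=0.5760
|R(-2.29)|=1.3321 |R(-2.26)|=1.2938 |R(-2.19)|=1.2080
Bisect:
  x_lo=-2.6976 |R|=1.9409  x_hi=-0.3181 |R|=0.7325
  mid=-1.50783 |R|=0.62894 →hi
  mid=-2.10271 |R|=1.10799 →lo
  mid=-1.80527 |R|=0.82423 →hi
  mid=-1.95399 |R|=0.95505 →hi
  mid=-2.02835 |R|=1.02875 →lo
  mid=-1.99117 |R|=0.99121 →hi
  mid=-2.00976 |R|=1.00981 →lo
  mid=-2.00047 |R|=1.00047 →lo
  mid=-1.99582 |R|=0.99583 →hi
  ...
  [-2.00003,-1.99988] ⇒ x*=-2.0000
Interval (-2.0000, 0).

(-2.0000,0); λ=-12 ⇒ h* = 0.1667.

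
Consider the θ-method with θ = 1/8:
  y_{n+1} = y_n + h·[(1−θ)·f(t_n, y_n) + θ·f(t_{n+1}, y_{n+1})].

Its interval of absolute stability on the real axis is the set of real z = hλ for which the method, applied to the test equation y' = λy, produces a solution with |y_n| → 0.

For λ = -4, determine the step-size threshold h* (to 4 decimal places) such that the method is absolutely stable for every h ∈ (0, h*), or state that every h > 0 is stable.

(-2.6667,0); λ=-4 ⇒ h* = (8/3)/4 = 0.6667.

Test eqn y'=λy, z=hλ:
  y_{n+1} = y_n + z·[7/8·y_n + 1/8·y_{n+1}] ⇒ (1 − 1/8z)y_{n+1} = (1 + 7/8z)y_n
  Hence R(z) = (1 + 7/8z)/(1 − 1/8z).

Boundary: |R(x)|=1, x<0.
x=-0.49: |R|=0.5383
R=−1: 1+7/8x = −1+1/8x ⇒ -3/4x=2 ⇒ x=2/(-3/4)=-2.6667
Confirm numerically:
  x=-2.594: |R|=0.95884 <1
  x=-2.489: |R|=0.89837 <1
  x=-1.817: |R|=0.48070 <1
  x=-3.113: |R|=1.24098 >1
  x=-2.908: |R|=1.13275 >1
  x=-2.746: |R|=1.04430 >1
Interval (-2.6667, 0).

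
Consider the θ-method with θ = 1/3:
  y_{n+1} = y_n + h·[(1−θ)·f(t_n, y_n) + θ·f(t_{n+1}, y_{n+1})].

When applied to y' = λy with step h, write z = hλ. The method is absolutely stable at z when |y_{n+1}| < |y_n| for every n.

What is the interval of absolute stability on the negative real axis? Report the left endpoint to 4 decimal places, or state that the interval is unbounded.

(-6.0000, 0).

On y'=λy, z=hλ:
  y_{n+1} = y_n + z·[2/3·y_n + 1/3·y_{n+1}] ⇒ (1 − 1/3z)y_{n+1} = (1 + 2/3z)y_n
  Hence R(z) = (1 + 2/3z)/(1 − 1/3z).

Boundary: |R(x)|=1, x<0.
x=-1.08: |R|=0.2059
R=−1: 1+2/3x = −1+1/3x ⇒ -1/3x=2 ⇒ x=2/(-1/3)=-6.0000
Confirm numerically:
  x=-5.807: |R|=0.97809 <1
  x=-5.660: |R|=0.96074 <1
  x=-4.917: |R|=0.86321 <1
  x=-3.474: |R|=0.60982 <1
  x=-6.540: |R|=1.05660 >1
  x=-6.428: |R|=1.04540 >1
Stable set (-6.0000, 0).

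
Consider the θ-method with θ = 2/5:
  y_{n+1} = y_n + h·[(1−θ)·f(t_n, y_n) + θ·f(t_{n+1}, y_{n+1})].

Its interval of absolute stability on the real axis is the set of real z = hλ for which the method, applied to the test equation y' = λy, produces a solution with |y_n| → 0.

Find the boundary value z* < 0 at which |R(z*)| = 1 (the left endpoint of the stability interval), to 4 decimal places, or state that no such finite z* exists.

Set f=λy, z=hλ:
  y_{n+1} = y_n + z·[3/5·y_n + 2/5·y_{n+1}] ⇒ (1 − 2/5z)y_{n+1} = (1 + 3/5z)y_n
  ⇒ R(z) = (1 + 3/5z)/(1 − 2/5z).

Find x<0 with |R(x)|<1.
x=-1.76: |R|=0.0329
R=−1: 1+3/5x = −1+2/5x ⇒ -1/5x=2 ⇒ x=2/(-1/5)=-10.0000
Confirm numerically:
  x=-8.802: |R|=0.94700 <1
  x=-8.709: |R|=0.94241 <1
  x=-6.330: |R|=0.79219 <1
  x=-5.473: |R|=0.71610 <1
  x=-10.510: |R|=1.01960 >1
  x=-10.506: |R|=1.01945 >1
Stable set (-10.0000, 0).

z* = -10.0000.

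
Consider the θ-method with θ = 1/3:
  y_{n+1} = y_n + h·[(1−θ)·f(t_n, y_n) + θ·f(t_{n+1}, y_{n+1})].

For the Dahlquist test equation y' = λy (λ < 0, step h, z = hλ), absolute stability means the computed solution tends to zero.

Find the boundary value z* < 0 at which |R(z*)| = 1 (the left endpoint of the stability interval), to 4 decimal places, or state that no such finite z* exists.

Set f=λy, z=hλ:
  y_{n+1} = y_n + z·[2/3·y_n + 1/3·y_{n+1}] ⇒ (1 − 1/3z)y_{n+1} = (1 + 2/3z)y_n
  so R(z) = (1 + 2/3z)/(1 − 1/3z).

Boundary: |R(x)|=1, x<0.
x=-1.15: |R|=0.1687
R=−1: 1+2/3x = −1+1/3x ⇒ -1/3x=2 ⇒ x=2/(-1/3)=-6.0000
Confirm numerically:
  x=-5.276: |R|=0.91252 <1
  x=-3.915: |R|=0.69848 <1
  x=-3.022: |R|=0.50548 <1
  x=-6.419: |R|=1.04448 >1
  x=-6.400: |R|=1.04255 >1
Interval (-6.0000, 0).

z* = -6.0000.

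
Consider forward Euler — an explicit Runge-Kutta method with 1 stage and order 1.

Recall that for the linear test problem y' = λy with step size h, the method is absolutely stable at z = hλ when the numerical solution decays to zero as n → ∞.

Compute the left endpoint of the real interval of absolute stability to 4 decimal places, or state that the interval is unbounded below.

On y'=λy, z=hλ:
  order 1, 1-stage ⇒ R(z)=1+z
  (e.g. R(-0.39)=0.61000, |R|=0.61000)

Boundary: |R(x)|=1, x<0.
x=-0.39: |R|=0.6100
|R(-2.36)|=1.3600 |R(-2.06)|=1.0600 |R(-1.27)|=0.2700
Bisect:
  x_lo=-2.3078 |R|=1.3078  x_hi=-0.3179 |R|=0.6821
  mid=-1.31282 |R|=0.31282 →hi
  mid=-1.81030 |R|=0.81030 →hi
  mid=-2.05904 |R|=1.05904 →lo
  mid=-1.93467 |R|=0.93467 →hi
  mid=-1.99686 |R|=0.99686 →hi
  mid=-2.02795 |R|=1.02795 →lo
  mid=-2.01240 |R|=1.01240 →lo
  mid=-2.00463 |R|=1.00463 →lo
  mid=-2.00074 |R|=1.00074 →lo
  ...
  [-2.00001,-1.99989] ⇒ x*=-2.0000
Interval (-2.0000, 0).

z* = -2.0000.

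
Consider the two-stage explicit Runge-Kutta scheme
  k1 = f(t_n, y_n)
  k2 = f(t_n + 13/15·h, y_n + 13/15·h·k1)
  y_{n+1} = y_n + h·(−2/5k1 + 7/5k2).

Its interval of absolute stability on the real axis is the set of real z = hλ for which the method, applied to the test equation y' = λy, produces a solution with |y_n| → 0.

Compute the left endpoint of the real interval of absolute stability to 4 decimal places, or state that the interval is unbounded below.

z* = -0.8242.

On y'=λy, z=hλ:
  k1=λy_n ⇒ h·k1=z·y_n;  k2=λ(1+13/15z)y_n ⇒ h·k2=z(1+13/15z)y_n
  y_{n+1}/y_n = 1 − 2/5z + 7/5z(1+13/15z) = 1 + z + 91/75z²
  R(z) = 1 + z + 91/75z².

Need |R(x)|<1, x<0.
x=-1.72: |R|=2.8695
R=1: x+91/75x²=0 ⇒ x=−75/91=-0.8242; min R=1−1/(4·91/75)=0.7940>−1
Confirm numerically:
  x=-0.689: |R|=0.88699 <1
  x=-0.677: |R|=0.87911 <1
  x=-0.563: |R|=0.82159 <1
  x=-0.390: |R|=0.79455 <1
  x=-1.338: |R|=1.83416 >1
  x=-1.253: |R|=1.65194 >1
  x=-0.954: |R|=1.15027 >1
Interval (-0.8242, 0).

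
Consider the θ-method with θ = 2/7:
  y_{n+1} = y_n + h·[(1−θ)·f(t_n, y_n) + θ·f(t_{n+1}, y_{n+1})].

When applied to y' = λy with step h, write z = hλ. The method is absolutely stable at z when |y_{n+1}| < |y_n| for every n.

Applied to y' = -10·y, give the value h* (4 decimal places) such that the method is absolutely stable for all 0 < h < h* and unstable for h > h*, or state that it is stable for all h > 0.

(-4.6667,0); λ=-10 ⇒ h* = (14/3)/10 = 0.4667.

Test eqn y'=λy, z=hλ:
  y_{n+1} = y_n + z·[5/7·y_n + 2/7·y_{n+1}] ⇒ (1 − 2/7z)y_{n+1} = (1 + 5/7z)y_n
  Hence R(z) = (1 + 5/7z)/(1 − 2/7z).

Solve |R(x)|<1 on ℝ⁻.
x=-0.56: |R|=0.5172
R=−1: 1+5/7x = −1+2/7x ⇒ -3/7x=2 ⇒ x=2/(-3/7)=-4.6667
Confirm numerically:
  x=-4.559: |R|=0.97996 <1
  x=-4.150: |R|=0.89869 <1
  x=-2.749: |R|=0.53969 <1
  x=-5.192: |R|=1.09066 >1
  x=-4.927: |R|=1.04634 >1
So |R|<1 on (-4.6667, 0).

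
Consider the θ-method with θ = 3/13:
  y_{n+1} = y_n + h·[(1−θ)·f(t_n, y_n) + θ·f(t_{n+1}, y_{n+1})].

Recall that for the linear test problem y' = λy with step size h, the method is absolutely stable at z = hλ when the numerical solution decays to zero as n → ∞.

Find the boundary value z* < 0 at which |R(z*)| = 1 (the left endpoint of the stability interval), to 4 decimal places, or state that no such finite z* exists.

z* = -3.7143.

Test eqn y'=λy, z=hλ:
  y_{n+1} = y_n + z·[10/13·y_n + 3/13·y_{n+1}] ⇒ (1 − 3/13z)y_{n+1} = (1 + 10/13z)y_n
  Hence R(z) = (1 + 10/13z)/(1 − 3/13z).

Need |R(x)|<1, x<0.
x=-1.73: |R|=0.2364
R=−1: 1+10/13x = −1+3/13x ⇒ -7/13x=2 ⇒ x=2/(-7/13)=-3.7143
Confirm numerically:
  x=-2.960: |R|=0.75868 <1
  x=-2.908: |R|=0.74020 <1
  x=-1.924: |R|=0.33241 <1
  x=-4.162: |R|=1.12297 >1
  x=-4.136: |R|=1.11618 >1
So |R|<1 on (-3.7143, 0).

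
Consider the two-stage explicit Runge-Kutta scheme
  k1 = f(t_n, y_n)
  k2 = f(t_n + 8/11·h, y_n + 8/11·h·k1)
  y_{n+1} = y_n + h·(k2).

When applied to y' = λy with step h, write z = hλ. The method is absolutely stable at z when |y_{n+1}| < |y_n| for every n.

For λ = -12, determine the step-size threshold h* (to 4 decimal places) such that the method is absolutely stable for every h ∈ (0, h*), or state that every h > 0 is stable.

(-1.3750,0); λ=-12 ⇒ h* = (11/8)/12 = 0.1146.

Set f=λy, z=hλ:
  k1=λy_n ⇒ h·k1=z·y_n;  k2=λ(1+8/11z)y_n ⇒ h·k2=z(1+8/11z)y_n
  y_{n+1}/y_n = 1 + z(1+8/11z) = 1 + z + 8/11z²
  Hence R(z) = 1 + z + 8/11z².

Find x<0 with |R(x)|<1.
x=-0.87: |R|=0.6805
R=1: x+8/11x²=0 ⇒ x=−11/8=-1.3750; min R=1−1/(4·8/11)=0.6562>−1
Confirm numerically:
  x=-0.987: |R|=0.72149 <1
  x=-0.848: |R|=0.67498 <1
  x=-0.607: |R|=0.66096 <1
  x=-1.931: |R|=1.78083 >1
  x=-1.836: |R|=1.61556 >1
Stable set (-1.3750, 0).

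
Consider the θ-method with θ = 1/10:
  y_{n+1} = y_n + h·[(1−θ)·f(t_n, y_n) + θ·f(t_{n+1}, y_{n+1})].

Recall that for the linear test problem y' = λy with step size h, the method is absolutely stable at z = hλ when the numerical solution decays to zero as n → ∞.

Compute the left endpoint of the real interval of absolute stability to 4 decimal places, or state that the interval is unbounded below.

z* = -2.5000.

Set f=λy, z=hλ:
  y_{n+1} = y_n + z·[9/10·y_n + 1/10·y_{n+1}] ⇒ (1 − 1/10z)y_{n+1} = (1 + 9/10z)y_n
  R(z) = (1 + 9/10z)/(1 − 1/10z).

Boundary: |R(x)|=1, x<0.
x=-1.36: |R|=0.1972
R=−1: 1+9/10x = −1+1/10x ⇒ -4/5x=2 ⇒ x=2/(-4/5)=-2.5000
Confirm numerically:
  x=-2.225: |R|=0.82004 <1
  x=-1.861: |R|=0.56901 <1
  x=-1.531: |R|=0.32773 <1
  x=-1.245: |R|=0.10716 <1
  x=-2.969: |R|=1.28931 >1
  x=-2.946: |R|=1.27561 >1
So |R|<1 on (-2.5000, 0).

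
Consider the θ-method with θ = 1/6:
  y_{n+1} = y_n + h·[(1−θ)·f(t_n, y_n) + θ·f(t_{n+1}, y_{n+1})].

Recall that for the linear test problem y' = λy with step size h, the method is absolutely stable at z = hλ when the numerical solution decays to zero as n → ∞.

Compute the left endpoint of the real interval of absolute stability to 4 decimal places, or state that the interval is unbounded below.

left endpoint -3.0000.

Test eqn y'=λy, z=hλ:
  y_{n+1} = y_n + z·[5/6·y_n + 1/6·y_{n+1}] ⇒ (1 − 1/6z)y_{n+1} = (1 + 5/6z)y_n
  R(z) = (1 + 5/6z)/(1 − 1/6z).

Solve |R(x)|<1 on ℝ⁻.
x=-0.59: |R|=0.4628
R=−1: 1+5/6x = −1+1/6x ⇒ -2/3x=2 ⇒ x=2/(-2/3)=-3.0000
Confirm numerically:
  x=-2.456: |R|=0.74267 <1
  x=-1.739: |R|=0.34824 <1
  x=-1.275: |R|=0.05155 <1
  x=-3.506: |R|=1.21292 >1
  x=-3.232: |R|=1.10052 >1
  x=-3.169: |R|=1.07373 >1
So |R|<1 on (-3.0000, 0).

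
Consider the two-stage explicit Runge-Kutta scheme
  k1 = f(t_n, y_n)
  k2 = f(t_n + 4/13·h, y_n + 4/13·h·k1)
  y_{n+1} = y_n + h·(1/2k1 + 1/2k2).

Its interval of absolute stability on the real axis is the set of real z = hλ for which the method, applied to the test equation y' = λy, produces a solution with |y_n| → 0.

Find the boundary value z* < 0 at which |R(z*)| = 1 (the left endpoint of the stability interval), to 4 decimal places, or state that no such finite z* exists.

z* = -6.5000.

Set f=λy, z=hλ:
  k1=λy_n ⇒ h·k1=z·y_n;  k2=λ(1+4/13z)y_n ⇒ h·k2=z(1+4/13z)y_n
  y_{n+1}/y_n = 1 + 1/2z + 1/2z(1+4/13z) = 1 + z + 2/13z²
  ⇒ R(z) = 1 + z + 2/13z².

Boundary: |R(x)|=1, x<0.
x=-0.59: |R|=0.4636
R=1: x+2/13x²=0 ⇒ x=−13/2=-6.5000; min R=1−1/(4·2/13)=-0.6250>−1
Confirm numerically:
  x=-6.067: |R|=0.59584 <1
  x=-5.447: |R|=0.11759 <1
  x=-4.469: |R|=0.39639 <1
  x=-3.531: |R|=0.61285 <1
  x=-7.010: |R|=1.55002 >1
  x=-6.874: |R|=1.39552 >1
  x=-6.863: |R|=1.38327 >1
Interval (-6.5000, 0).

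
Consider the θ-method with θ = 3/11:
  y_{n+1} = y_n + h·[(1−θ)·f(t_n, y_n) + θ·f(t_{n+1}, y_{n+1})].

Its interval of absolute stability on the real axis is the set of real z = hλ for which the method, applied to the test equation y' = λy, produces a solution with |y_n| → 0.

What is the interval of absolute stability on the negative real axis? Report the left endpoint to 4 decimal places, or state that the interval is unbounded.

With y'=λy (z=hλ):
  y_{n+1} = y_n + z·[8/11·y_n + 3/11·y_{n+1}] ⇒ (1 − 3/11z)y_{n+1} = (1 + 8/11z)y_n
  so R(z) = (1 + 8/11z)/(1 − 3/11z).

Solve |R(x)|<1 on ℝ⁻.
x=-0.57: |R|=0.5067
R=−1: 1+8/11x = −1+3/11x ⇒ -5/11x=2 ⇒ x=2/(-5/11)=-4.4000
Confirm numerically:
  x=-4.169: |R|=0.95087 <1
  x=-3.876: |R|=0.88421 <1
  x=-3.686: |R|=0.83815 <1
  x=-2.499: |R|=0.48613 <1
  x=-4.953: |R|=1.10693 >1
  x=-4.689: |R|=1.05765 >1
  x=-4.468: |R|=1.01393 >1
Stable set (-4.4000, 0).

z∈(-4.4000,0).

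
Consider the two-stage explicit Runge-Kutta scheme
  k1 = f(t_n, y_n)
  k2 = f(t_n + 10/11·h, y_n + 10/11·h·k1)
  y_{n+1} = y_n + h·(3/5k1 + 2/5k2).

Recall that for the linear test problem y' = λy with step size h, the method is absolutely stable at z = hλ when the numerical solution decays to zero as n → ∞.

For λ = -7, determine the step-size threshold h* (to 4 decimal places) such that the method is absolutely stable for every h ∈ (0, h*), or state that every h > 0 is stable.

Set f=λy, z=hλ:
  k1=λy_n ⇒ h·k1=z·y_n;  k2=λ(1+10/11z)y_n ⇒ h·k2=z(1+10/11z)y_n
  y_{n+1}/y_n = 1 + 3/5z + 2/5z(1+10/11z) = 1 + z + 4/11z²
  R(z) = 1 + z + 4/11z².

Find x<0 with |R(x)|<1.
x=-1.22: |R|=0.3212
R=1: x+4/11x²=0 ⇒ x=−11/4=-2.7500; min R=1−1/(4·4/11)=0.3125>−1
Confirm numerically:
  x=-2.600: |R|=0.85818 <1
  x=-1.988: |R|=0.44914 <1
  x=-1.933: |R|=0.42572 <1
  x=-1.117: |R|=0.33671 <1
  x=-2.855: |R|=1.10901 >1
  x=-2.795: |R|=1.04574 >1
Stable set (-2.7500, 0).

(-2.7500,0); λ=-7 ⇒ h* = (11/4)/7 = 0.3929.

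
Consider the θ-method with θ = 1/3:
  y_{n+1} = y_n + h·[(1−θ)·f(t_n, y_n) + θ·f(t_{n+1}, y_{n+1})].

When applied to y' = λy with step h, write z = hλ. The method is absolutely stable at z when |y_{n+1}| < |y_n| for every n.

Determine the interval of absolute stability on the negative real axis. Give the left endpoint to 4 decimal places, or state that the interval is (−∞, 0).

Test eqn y'=λy, z=hλ:
  y_{n+1} = y_n + z·[2/3·y_n + 1/3·y_{n+1}] ⇒ (1 − 1/3z)y_{n+1} = (1 + 2/3z)y_n
  R(z) = (1 + 2/3z)/(1 − 1/3z).

Solve |R(x)|<1 on ℝ⁻.
x=-0.38: |R|=0.6627
R=−1: 1+2/3x = −1+1/3x ⇒ -1/3x=2 ⇒ x=2/(-1/3)=-6.0000
Confirm numerically:
  x=-5.897: |R|=0.98842 <1
  x=-5.260: |R|=0.91041 <1
  x=-3.751: |R|=0.66686 <1
  x=-3.270: |R|=0.56459 <1
  x=-6.298: |R|=1.03205 >1
  x=-6.219: |R|=1.02376 >1
Interval (-6.0000, 0).

z∈(-6.0000,0).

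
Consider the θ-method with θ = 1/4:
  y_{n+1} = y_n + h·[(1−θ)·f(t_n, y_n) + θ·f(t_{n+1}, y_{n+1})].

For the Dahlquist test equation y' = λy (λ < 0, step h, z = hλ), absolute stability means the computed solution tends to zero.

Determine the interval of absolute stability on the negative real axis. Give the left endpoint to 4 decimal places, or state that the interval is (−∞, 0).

(-4.0000, 0).

On y'=λy, z=hλ:
  y_{n+1} = y_n + z·[3/4·y_n + 1/4·y_{n+1}] ⇒ (1 − 1/4z)y_{n+1} = (1 + 3/4z)y_n
  ⇒ R(z) = (1 + 3/4z)/(1 − 1/4z).

Solve |R(x)|<1 on ℝ⁻.
x=-1.21: |R|=0.0710
R=−1: 1+3/4x = −1+1/4x ⇒ -1/2x=2 ⇒ x=2/(-1/2)=-4.0000
Confirm numerically:
  x=-3.829: |R|=0.95632 <1
  x=-3.629: |R|=0.90274 <1
  x=-2.265: |R|=0.44613 <1
  x=-4.161: |R|=1.03946 >1
  x=-4.160: |R|=1.03922 >1
  x=-4.124: |R|=1.03053 >1
Interval (-4.0000, 0).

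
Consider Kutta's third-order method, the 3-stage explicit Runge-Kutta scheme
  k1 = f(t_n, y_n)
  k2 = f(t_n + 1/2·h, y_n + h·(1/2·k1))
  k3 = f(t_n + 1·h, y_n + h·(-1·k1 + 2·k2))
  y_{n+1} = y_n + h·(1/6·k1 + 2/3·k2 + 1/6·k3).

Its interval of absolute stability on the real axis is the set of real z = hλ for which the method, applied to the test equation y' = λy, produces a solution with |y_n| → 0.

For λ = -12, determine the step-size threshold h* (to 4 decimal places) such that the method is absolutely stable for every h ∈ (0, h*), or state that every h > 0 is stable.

(-2.5127,0); λ=-12 ⇒ h* = 0.2094.

Test eqn y'=λy, z=hλ:
  order 3, 3-stage ⇒ R(z)=1+z+z^2/2+z^3/6
  (e.g. R(-1.7)=-0.07383, |R|=0.07383)

Need |R(x)|<1, x<0.
x=-1.7: |R|=0.0738
|R(-2.59)|=1.1316 |R(-1.08)|=0.2932 |R(-0.71)|=0.4824
Bisect:
  x_lo=-3.1383 |R|=2.3654  x_hi=-0.3559 |R|=0.6999
  mid=-1.74711 |R|=0.10972 →hi
  mid=-2.44271 |R|=0.88850 →hi
  mid=-2.79051 |R|=1.51864 →lo
  mid=-2.61661 |R|=1.17913 →lo
  mid=-2.52966 |R|=1.02803 →lo
  mid=-2.48619 |R|=0.95686 →hi
  mid=-2.50792 |R|=0.99209 →hi
  mid=-2.51879 |R|=1.00997 →lo
  mid=-2.51336 |R|=1.00101 →lo
  ...
  [-2.51285,-2.51268] ⇒ x*=-2.5127
So |R|<1 on (-2.5127, 0).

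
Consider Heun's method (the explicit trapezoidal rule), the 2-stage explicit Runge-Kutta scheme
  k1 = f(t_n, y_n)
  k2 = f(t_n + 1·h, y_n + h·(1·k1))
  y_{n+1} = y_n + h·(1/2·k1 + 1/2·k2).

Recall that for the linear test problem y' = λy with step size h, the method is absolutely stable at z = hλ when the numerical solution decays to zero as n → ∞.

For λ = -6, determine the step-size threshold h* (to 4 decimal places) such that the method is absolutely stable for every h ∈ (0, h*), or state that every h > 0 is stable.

(-2.0000,0); λ=-6 ⇒ h* = 0.3333.

With y'=λy (z=hλ):
  order 2, 2-stage ⇒ R(z)=1+z+z^2/2
  (e.g. R(-1.14)=0.50980, |R|=0.50980)

Find x<0 with |R(x)|<1.
x=-1.14: |R|=0.5098
|R(-2.36)|=1.4248 |R(-1.49)|=0.6200 |R(-1.07)|=0.5025
Bisect:
  x_lo=-2.6146 |R|=1.8034  x_hi=-0.1608 |R|=0.8521
  mid=-1.38771 |R|=0.57516 →hi
  mid=-2.00114 |R|=1.00115 →lo
  mid=-1.69443 |R|=0.74111 →hi
  mid=-1.84779 |R|=0.85937 →hi
  mid=-1.92447 |R|=0.92732 →hi
  mid=-1.96281 |R|=0.96350 →hi
  mid=-1.98198 |R|=0.98214 →hi
  mid=-1.99156 |R|=0.99160 →hi
  mid=-1.99635 |R|=0.99636 →hi
  ...
  [-2.00010,-1.99995] ⇒ x*=-2.0000
Stable set (-2.0000, 0).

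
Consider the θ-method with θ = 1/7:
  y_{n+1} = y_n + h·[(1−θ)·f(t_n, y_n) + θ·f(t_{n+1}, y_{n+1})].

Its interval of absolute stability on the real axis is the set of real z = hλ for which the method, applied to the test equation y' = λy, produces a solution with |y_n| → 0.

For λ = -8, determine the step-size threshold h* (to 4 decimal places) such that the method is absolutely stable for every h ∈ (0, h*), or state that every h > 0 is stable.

Test eqn y'=λy, z=hλ:
  y_{n+1} = y_n + z·[6/7·y_n + 1/7·y_{n+1}] ⇒ (1 − 1/7z)y_{n+1} = (1 + 6/7z)y_n
  R(z) = (1 + 6/7z)/(1 − 1/7z).

Boundary: |R(x)|=1, x<0.
x=-1.3: |R|=0.0964
R=−1: 1+6/7x = −1+1/7x ⇒ -5/7x=2 ⇒ x=2/(-5/7)=-2.8000
Confirm numerically:
  x=-2.742: |R|=0.97023 <1
  x=-2.642: |R|=0.91807 <1
  x=-2.424: |R|=0.80051 <1
  x=-1.678: |R|=0.35354 <1
  x=-3.237: |R|=1.21344 >1
  x=-2.893: |R|=1.04700 >1
Interval (-2.8000, 0).

(-2.8000,0); λ=-8 ⇒ h* = (14/5)/8 = 0.3500.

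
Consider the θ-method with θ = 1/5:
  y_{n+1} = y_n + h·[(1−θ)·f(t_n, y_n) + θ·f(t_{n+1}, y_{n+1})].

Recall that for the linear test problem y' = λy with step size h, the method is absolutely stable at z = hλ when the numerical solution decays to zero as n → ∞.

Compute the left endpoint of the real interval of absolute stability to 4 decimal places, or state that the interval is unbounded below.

Test eqn y'=λy, z=hλ:
  y_{n+1} = y_n + z·[4/5·y_n + 1/5·y_{n+1}] ⇒ (1 − 1/5z)y_{n+1} = (1 + 4/5z)y_n
  so R(z) = (1 + 4/5z)/(1 − 1/5z).

Need |R(x)|<1, x<0.
x=-1.59: |R|=0.2064
R=−1: 1+4/5x = −1+1/5x ⇒ -3/5x=2 ⇒ x=2/(-3/5)=-3.3333
Confirm numerically:
  x=-3.266: |R|=0.97556 <1
  x=-2.939: |R|=0.85099 <1
  x=-1.781: |R|=0.31323 <1
  x=-3.796: |R|=1.15780 >1
  x=-3.669: |R|=1.11616 >1
Interval (-3.3333, 0).

left endpoint -3.3333.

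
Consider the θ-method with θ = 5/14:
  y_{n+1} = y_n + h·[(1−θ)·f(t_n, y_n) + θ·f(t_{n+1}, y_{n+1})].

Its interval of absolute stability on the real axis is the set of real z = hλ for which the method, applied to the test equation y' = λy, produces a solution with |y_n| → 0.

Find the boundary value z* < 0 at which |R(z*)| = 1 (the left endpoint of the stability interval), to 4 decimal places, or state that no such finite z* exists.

z* = -7.0000.

With y'=λy (z=hλ):
  y_{n+1} = y_n + z·[9/14·y_n + 5/14·y_{n+1}] ⇒ (1 − 5/14z)y_{n+1} = (1 + 9/14z)y_n
  R(z) = (1 + 9/14z)/(1 − 5/14z).

Solve |R(x)|<1 on ℝ⁻.
x=-0.4: |R|=0.6500
R=−1: 1+9/14x = −1+5/14x ⇒ -2/7x=2 ⇒ x=2/(-2/7)=-7.0000
Confirm numerically:
  x=-5.289: |R|=0.83078 <1
  x=-3.761: |R|=0.60506 <1
  x=-3.474: |R|=0.55040 <1
  x=-3.242: |R|=0.50242 <1
  x=-7.507: |R|=1.03935 >1
  x=-7.336: |R|=1.02652 >1
Stable set (-7.0000, 0).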